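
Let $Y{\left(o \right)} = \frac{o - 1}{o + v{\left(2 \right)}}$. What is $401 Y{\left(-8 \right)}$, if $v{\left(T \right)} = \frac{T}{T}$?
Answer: $\frac{3609}{7} \approx 515.57$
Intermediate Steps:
$v{\left(T \right)} = 1$
$Y{\left(o \right)} = \frac{-1 + o}{1 + o}$ ($Y{\left(o \right)} = \frac{o - 1}{o + 1} = \frac{-1 + o}{1 + o}$)
$401 Y{\left(-8 \right)} = 401 \frac{-1 - 8}{1 - 8} = 401 \frac{1}{-7} \left(-9\right) = 401 \left(\left(- \frac{1}{7}\right) \left(-9\right)\right) = 401 \cdot \frac{9}{7} = \frac{3609}{7}$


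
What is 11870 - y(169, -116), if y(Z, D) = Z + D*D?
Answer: -1755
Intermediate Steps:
y(Z, D) = Z + D²
11870 - y(169, -116) = 11870 - (169 + (-116)²) = 11870 - (169 + 13456) = 11870 - 1*13625 = 11870 - 13625 = -1755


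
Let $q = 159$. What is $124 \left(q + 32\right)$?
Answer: $23684$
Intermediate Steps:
$124 \left(q + 32\right) = 124 \left(159 + 32\right) = 124 \cdot 191 = 23684$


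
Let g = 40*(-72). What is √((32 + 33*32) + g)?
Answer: 16*I*√7 ≈ 42.332*I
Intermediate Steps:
g = -2880
√((32 + 33*32) + g) = √((32 + 33*32) - 2880) = √((32 + 1056) - 2880) = √(1088 - 2880) = √(-1792) = 16*I*√7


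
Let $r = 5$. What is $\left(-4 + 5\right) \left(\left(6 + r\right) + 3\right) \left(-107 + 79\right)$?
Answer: $-392$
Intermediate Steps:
$\left(-4 + 5\right) \left(\left(6 + r\right) + 3\right) \left(-107 + 79\right) = \left(-4 + 5\right) \left(\left(6 + 5\right) + 3\right) \left(-107 + 79\right) = 1 \left(11 + 3\right) \left(-28\right) = 1 \cdot 14 \left(-28\right) = 14 \left(-28\right) = -392$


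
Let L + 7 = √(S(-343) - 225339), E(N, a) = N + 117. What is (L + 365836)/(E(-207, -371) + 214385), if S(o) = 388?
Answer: 365829/214295 + I*√224951/214295 ≈ 1.7071 + 0.0022133*I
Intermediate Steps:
E(N, a) = 117 + N
L = -7 + I*√224951 (L = -7 + √(388 - 225339) = -7 + √(-224951) = -7 + I*√224951 ≈ -7.0 + 474.29*I)
(L + 365836)/(E(-207, -371) + 214385) = ((-7 + I*√224951) + 365836)/((117 - 207) + 214385) = (365829 + I*√224951)/(-90 + 214385) = (365829 + I*√224951)/214295 = (365829 + I*√224951)*(1/214295) = 365829/214295 + I*√224951/214295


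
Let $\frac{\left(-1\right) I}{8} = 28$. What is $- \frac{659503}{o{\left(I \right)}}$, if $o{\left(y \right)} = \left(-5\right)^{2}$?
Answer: $- \frac{659503}{25} \approx -26380.0$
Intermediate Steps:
$I = -224$ ($I = \left(-8\right) 28 = -224$)
$o{\left(y \right)} = 25$
$- \frac{659503}{o{\left(I \right)}} = - \frac{659503}{25}$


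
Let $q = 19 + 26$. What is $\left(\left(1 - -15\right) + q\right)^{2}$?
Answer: $3721$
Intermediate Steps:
$q = 45$
$\left(\left(1 - -15\right) + q\right)^{2} = \left(\left(1 - -15\right) + 45\right)^{2} = \left(\left(1 + 15\right) + 45\right)^{2} = \left(16 + 45\right)^{2} = 61^{2} = 3721$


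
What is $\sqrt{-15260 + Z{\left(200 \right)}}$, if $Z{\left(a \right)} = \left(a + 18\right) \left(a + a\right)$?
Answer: $2 \sqrt{17985} \approx 268.22$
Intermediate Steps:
$Z{\left(a \right)} = 2 a \left(18 + a\right)$ ($Z{\left(a \right)} = \left(18 + a\right) 2 a = 2 a \left(18 + a\right)$)
$\sqrt{-15260 + Z{\left(200 \right)}} = \sqrt{-15260 + 2 \cdot 200 \left(18 + 200\right)} = \sqrt{-15260 + 2 \cdot 200 \cdot 218} = \sqrt{-15260 + 87200} = \sqrt{71940} = 2 \sqrt{17985}$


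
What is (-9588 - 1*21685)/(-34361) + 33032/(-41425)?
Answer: 160471473/1423404425 ≈ 0.11274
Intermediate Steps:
(-9588 - 1*21685)/(-34361) + 33032/(-41425) = (-9588 - 21685)*(-1/34361) + 33032*(-1/41425) = -31273*(-1/34361) - 33032/41425 = 31273/34361 - 33032/41425 = 160471473/1423404425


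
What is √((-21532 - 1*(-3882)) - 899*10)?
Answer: 12*I*√185 ≈ 163.22*I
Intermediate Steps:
√((-21532 - 1*(-3882)) - 899*10) = √((-21532 + 3882) - 8990) = √(-17650 - 8990) = √(-26640) = 12*I*√185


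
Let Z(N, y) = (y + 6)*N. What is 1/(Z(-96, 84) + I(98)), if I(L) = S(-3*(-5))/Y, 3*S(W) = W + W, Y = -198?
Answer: -99/855365 ≈ -0.00011574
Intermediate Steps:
S(W) = 2*W/3 (S(W) = (W + W)/3 = (2*W)/3 = 2*W/3)
Z(N, y) = N*(6 + y) (Z(N, y) = (6 + y)*N = N*(6 + y))
I(L) = -5/99 (I(L) = (2*(-3*(-5))/3)/(-198) = ((⅔)*15)*(-1/198) = 10*(-1/198) = -5/99)
1/(Z(-96, 84) + I(98)) = 1/(-96*(6 + 84) - 5/99) = 1/(-96*90 - 5/99) = 1/(-8640 - 5/99) = 1/(-855365/99) = -99/855365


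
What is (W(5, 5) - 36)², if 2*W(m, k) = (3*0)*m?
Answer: 1296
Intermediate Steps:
W(m, k) = 0 (W(m, k) = ((3*0)*m)/2 = (0*m)/2 = (½)*0 = 0)
(W(5, 5) - 36)² = (0 - 36)² = (-36)² = 1296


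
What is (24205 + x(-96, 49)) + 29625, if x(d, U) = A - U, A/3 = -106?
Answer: 53463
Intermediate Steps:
A = -318 (A = 3*(-106) = -318)
x(d, U) = -318 - U
(24205 + x(-96, 49)) + 29625 = (24205 + (-318 - 1*49)) + 29625 = (24205 + (-318 - 49)) + 29625 = (24205 - 367) + 29625 = 23838 + 29625 = 53463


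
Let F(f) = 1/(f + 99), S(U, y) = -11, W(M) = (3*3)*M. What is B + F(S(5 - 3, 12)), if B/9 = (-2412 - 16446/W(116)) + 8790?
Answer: 146128121/2552 ≈ 57260.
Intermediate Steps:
W(M) = 9*M
F(f) = 1/(99 + f)
B = 3321093/58 (B = 9*((-2412 - 16446/(9*116)) + 8790) = 9*((-2412 - 16446/1044) + 8790) = 9*((-2412 - 16446*1/1044) + 8790) = 9*((-2412 - 2741/174) + 8790) = 9*(-422429/174 + 8790) = 9*(1107031/174) = 3321093/58 ≈ 57260.)
B + F(S(5 - 3, 12)) = 3321093/58 + 1/(99 - 11) = 3321093/58 + 1/88 = 146128121/2552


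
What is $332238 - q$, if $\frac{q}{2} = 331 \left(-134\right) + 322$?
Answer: $420302$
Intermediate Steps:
$q = -88064$ ($q = 2 \left(331 \left(-134\right) + 322\right) = 2 \left(-44354 + 322\right) = 2 \left(-44032\right) = -88064$)
$332238 - q = 332238 - -88064 = 332238 + 88064 = 420302$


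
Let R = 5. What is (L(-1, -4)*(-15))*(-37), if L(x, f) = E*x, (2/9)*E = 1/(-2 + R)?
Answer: -1665/2 ≈ -832.50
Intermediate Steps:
E = 3/2 (E = 9/(2*(-2 + 5)) = (9/2)/3 = (9/2)*(⅓) = 3/2 ≈ 1.5000)
L(x, f) = 3*x/2
(L(-1, -4)*(-15))*(-37) = (((3/2)*(-1))*(-15))*(-37) = -3/2*(-15)*(-37) = (45/2)*(-37) = -1665/2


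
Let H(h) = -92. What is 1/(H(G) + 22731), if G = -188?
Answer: 1/22639 ≈ 4.4172e-5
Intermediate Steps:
1/(H(G) + 22731) = 1/(-92 + 22731) = 1/22639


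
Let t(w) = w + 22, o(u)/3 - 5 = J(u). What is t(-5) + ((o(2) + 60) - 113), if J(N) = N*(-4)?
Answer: -45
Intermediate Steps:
J(N) = -4*N
o(u) = 15 - 12*u (o(u) = 15 + 3*(-4*u) = 15 - 12*u)
t(w) = 22 + w
t(-5) + ((o(2) + 60) - 113) = (22 - 5) + (((15 - 12*2) + 60) - 113) = 17 + (((15 - 24) + 60) - 113) = 17 + ((-9 + 60) - 113) = 17 + (51 - 113) = 17 - 62 = -45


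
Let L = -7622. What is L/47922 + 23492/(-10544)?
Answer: -150768749/63161196 ≈ -2.3870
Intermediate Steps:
L/47922 + 23492/(-10544) = -7622/47922 + 23492/(-10544) = -7622*1/47922 + 23492*(-1/10544) = -3811/23961 - 5873/2636 = -150768749/63161196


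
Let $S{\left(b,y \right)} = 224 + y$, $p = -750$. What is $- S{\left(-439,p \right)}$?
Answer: $526$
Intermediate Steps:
$- S{\left(-439,p \right)} = - (224 - 750) = \left(-1\right) \left(-526\right) = 526$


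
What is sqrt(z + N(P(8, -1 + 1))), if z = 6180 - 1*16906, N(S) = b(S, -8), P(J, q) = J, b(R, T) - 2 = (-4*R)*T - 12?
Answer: 4*I*sqrt(655) ≈ 102.37*I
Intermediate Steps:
b(R, T) = -10 - 4*R*T (b(R, T) = 2 + ((-4*R)*T - 12) = 2 + (-4*R*T - 12) = 2 + (-12 - 4*R*T) = -10 - 4*R*T)
N(S) = -10 + 32*S (N(S) = -10 - 4*S*(-8) = -10 + 32*S)
z = -10726 (z = 6180 - 16906 = -10726)
sqrt(z + N(P(8, -1 + 1))) = sqrt(-10726 + (-10 + 32*8)) = sqrt(-10726 + (-10 + 256)) = sqrt(-10726 + 246) = sqrt(-10480) = 4*I*sqrt(655)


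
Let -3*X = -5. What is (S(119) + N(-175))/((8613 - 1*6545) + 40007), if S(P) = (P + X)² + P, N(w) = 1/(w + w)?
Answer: 46240241/132536250 ≈ 0.34889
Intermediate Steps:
X = 5/3 (X = -⅓*(-5) = 5/3 ≈ 1.6667)
N(w) = 1/(2*w)
S(P) = P + (5/3 + P)² (S(P) = (P + 5/3)² + P = (5/3 + P)² + P = P + (5/3 + P)²)
(S(119) + N(-175))/((8613 - 1*6545) + 40007) = ((119 + (5 + 3*119)²/9) + (½)/(-175))/((8613 - 1*6545) + 40007) = ((119 + (5 + 357)²/9) + (½)*(-1/175))/((8613 - 6545) + 40007) = ((119 + (⅑)*362²) - 1/350)/(2068 + 40007) = ((119 + (⅑)*131044) - 1/350)/42075 = ((119 + 131044/9) - 1/350)*(1/42075) = (132115/9 - 1/350)*(1/42075) = (46240241/3150)*(1/42075) = 46240241/132536250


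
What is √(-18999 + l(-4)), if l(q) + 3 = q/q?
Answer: I*√19001 ≈ 137.84*I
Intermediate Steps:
l(q) = -2 (l(q) = -3 + q/q = -3 + 1 = -2)
√(-18999 + l(-4)) = √(-18999 - 2) = √(-19001) = I*√19001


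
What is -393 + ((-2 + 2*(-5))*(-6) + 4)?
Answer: -317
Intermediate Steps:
-393 + ((-2 + 2*(-5))*(-6) + 4) = -393 + ((-2 - 10)*(-6) + 4) = -393 + (-12*(-6) + 4) = -393 + (72 + 4) = -393 + 76 = -317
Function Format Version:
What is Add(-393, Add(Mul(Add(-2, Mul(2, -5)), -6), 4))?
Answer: -317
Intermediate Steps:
Add(-393, Add(Mul(Add(-2, Mul(2, -5)), -6), 4)) = Add(-393, Add(Mul(Add(-2, -10), -6), 4)) = Add(-393, Add(Mul(-12, -6), 4)) = Add(-393, Add(72, 4)) = Add(-393, 76) = -317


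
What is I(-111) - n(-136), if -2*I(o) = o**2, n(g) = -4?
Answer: -12313/2 ≈ -6156.5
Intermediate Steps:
I(o) = -o**2/2
I(-111) - n(-136) = -1/2*(-111)**2 - 1*(-4) = -1/2*12321 + 4 = -12321/2 + 4 = -12313/2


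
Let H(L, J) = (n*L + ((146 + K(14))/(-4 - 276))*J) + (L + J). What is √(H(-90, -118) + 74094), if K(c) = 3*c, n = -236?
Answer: √116626405/35 ≈ 308.55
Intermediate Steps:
H(L, J) = -235*L + 23*J/70 (H(L, J) = (-236*L + ((146 + 3*14)/(-4 - 276))*J) + (L + J) = (-236*L + ((146 + 42)/(-280))*J) + (J + L) = (-236*L + (188*(-1/280))*J) + (J + L) = (-236*L - 47*J/70) + (J + L) = -235*L + 23*J/70)
√(H(-90, -118) + 74094) = √((-235*(-90) + (23/70)*(-118)) + 74094) = √((21150 - 1357/35) + 74094) = √(738893/35 + 74094) = √(3332183/35) = √116626405/35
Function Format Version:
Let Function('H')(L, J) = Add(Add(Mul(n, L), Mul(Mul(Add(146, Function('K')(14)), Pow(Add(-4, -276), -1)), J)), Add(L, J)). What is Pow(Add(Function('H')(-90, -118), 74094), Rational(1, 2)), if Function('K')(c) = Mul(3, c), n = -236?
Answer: Mul(Rational(1, 35), Pow(116626405, Rational(1, 2))) ≈ 308.55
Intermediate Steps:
Function('H')(L, J) = Add(Mul(-235, L), Mul(Rational(23, 70), J)) (Function('H')(L, J) = Add(Add(Mul(-236, L), Mul(Mul(Add(146, Mul(3, 14)), Pow(Add(-4, -276), -1)), J)), Add(L, J)) = Add(Add(Mul(-236, L), Mul(Mul(Add(146, 42), Pow(-280, -1)), J)), Add(J, L)) = Add(Add(Mul(-236, L), Mul(Mul(188, Rational(-1, 280)), J)), Add(J, L)) = Add(Add(Mul(-236, L), Mul(Rational(-47, 70), J)), Add(J, L)) = Add(Mul(-235, L), Mul(Rational(23, 70), J)))
Pow(Add(Function('H')(-90, -118), 74094), Rational(1, 2)) = Pow(Add(Add(Mul(-235, -90), Mul(Rational(23, 70), -118)), 74094), Rational(1, 2)) = Pow(Add(Add(21150, Rational(-1357, 35)), 74094), Rational(1, 2)) = Pow(Add(Rational(738893, 35), 74094), Rational(1, 2)) = Pow(Rational(3332183, 35), Rational(1, 2)) = Mul(Rational(1, 35), Pow(116626405, Rational(1, 2)))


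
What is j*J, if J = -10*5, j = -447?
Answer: 22350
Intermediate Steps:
J = -50
j*J = -447*(-50) = 22350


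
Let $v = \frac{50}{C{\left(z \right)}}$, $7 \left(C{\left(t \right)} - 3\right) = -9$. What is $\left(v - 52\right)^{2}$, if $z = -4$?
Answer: $\frac{18769}{36} \approx 521.36$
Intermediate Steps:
$C{\left(t \right)} = \frac{12}{7}$ ($C{\left(t \right)} = 3 + \frac{1}{7} \left(-9\right) = 3 - \frac{9}{7} = \frac{12}{7}$)
$v = \frac{175}{6}$ ($v = \frac{50}{\frac{12}{7}} = 50 \cdot \frac{7}{12} = \frac{175}{6} \approx 29.167$)
$\left(v - 52\right)^{2} = \left(\frac{175}{6} - 52\right)^{2} = \left(- \frac{137}{6}\right)^{2} = \frac{18769}{36}$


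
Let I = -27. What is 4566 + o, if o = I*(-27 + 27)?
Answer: 4566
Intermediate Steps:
o = 0 (o = -27*(-27 + 27) = -27*0 = 0)
4566 + o = 4566 + 0 = 4566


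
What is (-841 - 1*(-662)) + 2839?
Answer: 2660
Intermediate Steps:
(-841 - 1*(-662)) + 2839 = (-841 + 662) + 2839 = -179 + 2839 = 2660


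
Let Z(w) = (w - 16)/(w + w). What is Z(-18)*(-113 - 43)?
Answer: -442/3 ≈ -147.33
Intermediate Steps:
Z(w) = (-16 + w)/(2*w) (Z(w) = (-16 + w)/((2*w)) = (-16 + w)*(1/(2*w)) = (-16 + w)/(2*w))
Z(-18)*(-113 - 43) = ((½)*(-16 - 18)/(-18))*(-113 - 43) = ((½)*(-1/18)*(-34))*(-156) = (17/18)*(-156) = -442/3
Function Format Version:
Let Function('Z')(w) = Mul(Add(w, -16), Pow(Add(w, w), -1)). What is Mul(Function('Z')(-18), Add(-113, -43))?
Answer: Rational(-442, 3) ≈ -147.33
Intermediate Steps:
Function('Z')(w) = Mul(Rational(1, 2), Pow(w, -1), Add(-16, w)) (Function('Z')(w) = Mul(Add(-16, w), Pow(Mul(2, w), -1)) = Mul(Add(-16, w), Mul(Rational(1, 2), Pow(w, -1))) = Mul(Rational(1, 2), Pow(w, -1), Add(-16, w)))
Mul(Function('Z')(-18), Add(-113, -43)) = Mul(Mul(Rational(1, 2), Pow(-18, -1), Add(-16, -18)), Add(-113, -43)) = Mul(Mul(Rational(1, 2), Rational(-1, 18), -34), -156) = Mul(Rational(17, 18), -156) = Rational(-442, 3)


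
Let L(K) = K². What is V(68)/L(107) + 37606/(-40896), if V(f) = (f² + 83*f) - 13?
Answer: -5581307/234109152 ≈ -0.023841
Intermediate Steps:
V(f) = -13 + f² + 83*f
V(68)/L(107) + 37606/(-40896) = (-13 + 68² + 83*68)/(107²) + 37606/(-40896) = (-13 + 4624 + 5644)/11449 + 37606*(-1/40896) = 10255*(1/11449) - 18803/20448 = 10255/11449 - 18803/20448 = -5581307/234109152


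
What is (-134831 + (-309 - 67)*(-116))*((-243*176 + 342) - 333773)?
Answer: 34314991785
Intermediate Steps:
(-134831 + (-309 - 67)*(-116))*((-243*176 + 342) - 333773) = (-134831 - 376*(-116))*((-42768 + 342) - 333773) = (-134831 + 43616)*(-42426 - 333773) = -91215*(-376199) = 34314991785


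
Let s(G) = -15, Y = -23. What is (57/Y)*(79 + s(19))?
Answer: -3648/23 ≈ -158.61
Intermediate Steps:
(57/Y)*(79 + s(19)) = (57/(-23))*(79 - 15) = (57*(-1/23))*64 = -57/23*64 = -3648/23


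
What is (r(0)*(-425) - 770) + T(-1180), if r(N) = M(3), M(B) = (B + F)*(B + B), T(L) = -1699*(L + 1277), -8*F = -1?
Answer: -694167/4 ≈ -1.7354e+5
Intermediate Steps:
F = ⅛ (F = -⅛*(-1) = ⅛ ≈ 0.12500)
T(L) = -2169623 - 1699*L (T(L) = -1699*(1277 + L) = -2169623 - 1699*L)
M(B) = 2*B*(⅛ + B) (M(B) = (B + ⅛)*(B + B) = (⅛ + B)*(2*B) = 2*B*(⅛ + B))
r(N) = 75/4 (r(N) = (¼)*3*(1 + 8*3) = (¼)*3*(1 + 24) = (¼)*3*25 = 75/4)
(r(0)*(-425) - 770) + T(-1180) = ((75/4)*(-425) - 770) + (-2169623 - 1699*(-1180)) = (-31875/4 - 770) + (-2169623 + 2004820) = -34955/4 - 164803 = -694167/4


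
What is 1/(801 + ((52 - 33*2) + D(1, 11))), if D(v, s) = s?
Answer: 1/798 ≈ 0.0012531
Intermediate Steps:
1/(801 + ((52 - 33*2) + D(1, 11))) = 1/(801 + ((52 - 33*2) + 11)) = 1/(801 + ((52 - 66) + 11)) = 1/(801 + (-14 + 11)) = 1/(801 - 3) = 1/798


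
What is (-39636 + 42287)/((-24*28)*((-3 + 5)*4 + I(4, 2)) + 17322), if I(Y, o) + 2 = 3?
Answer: 2651/11274 ≈ 0.23514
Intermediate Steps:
I(Y, o) = 1 (I(Y, o) = -2 + 3 = 1)
(-39636 + 42287)/((-24*28)*((-3 + 5)*4 + I(4, 2)) + 17322) = (-39636 + 42287)/((-24*28)*((-3 + 5)*4 + 1) + 17322) = 2651/(-672*(2*4 + 1) + 17322) = 2651/(-672*(8 + 1) + 17322) = 2651/(-672*9 + 17322) = 2651/(-6048 + 17322) = 2651/11274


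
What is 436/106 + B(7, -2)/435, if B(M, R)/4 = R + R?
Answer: 93982/23055 ≈ 4.0764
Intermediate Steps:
B(M, R) = 8*R (B(M, R) = 4*(R + R) = 4*(2*R) = 8*R)
436/106 + B(7, -2)/435 = 436/106 + (8*(-2))/435 = 436*(1/106) - 16*1/435 = 218/53 - 16/435 = 93982/23055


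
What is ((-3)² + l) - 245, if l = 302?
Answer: 66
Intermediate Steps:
((-3)² + l) - 245 = ((-3)² + 302) - 245 = (9 + 302) - 245 = 311 - 245 = 66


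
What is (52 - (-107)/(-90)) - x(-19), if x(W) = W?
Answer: 6283/90 ≈ 69.811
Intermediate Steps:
(52 - (-107)/(-90)) - x(-19) = (52 - (-107)/(-90)) - 1*(-19) = (52 - (-107)*(-1)/90) + 19 = (52 - 1*107/90) + 19 = (52 - 107/90) + 19 = 4573/90 + 19 = 6283/90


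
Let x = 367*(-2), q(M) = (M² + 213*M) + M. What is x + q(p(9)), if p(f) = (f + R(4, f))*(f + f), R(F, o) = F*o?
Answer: 828706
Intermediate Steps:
p(f) = 10*f² (p(f) = (f + 4*f)*(f + f) = (5*f)*(2*f) = 10*f²)
q(M) = M² + 214*M
x = -734
x + q(p(9)) = -734 + (10*9²)*(214 + 10*9²) = -734 + (10*81)*(214 + 10*81) = -734 + 810*(214 + 810) = -734 + 810*1024 = -734 + 829440 = 828706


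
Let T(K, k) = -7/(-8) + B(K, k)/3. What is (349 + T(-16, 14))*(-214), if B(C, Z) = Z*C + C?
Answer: -231013/4 ≈ -57753.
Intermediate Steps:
B(C, Z) = C + C*Z (B(C, Z) = C*Z + C = C + C*Z)
T(K, k) = 7/8 + K*(1 + k)/3 (T(K, k) = -7/(-8) + (K*(1 + k))/3 = -7*(-1/8) + (K*(1 + k))*(1/3) = 7/8 + K*(1 + k)/3)
(349 + T(-16, 14))*(-214) = (349 + (7/8 + (1/3)*(-16)*(1 + 14)))*(-214) = (349 + (7/8 + (1/3)*(-16)*15))*(-214) = (349 + (7/8 - 80))*(-214) = (349 - 633/8)*(-214) = (2159/8)*(-214) = -231013/4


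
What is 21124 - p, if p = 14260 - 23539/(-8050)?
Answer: 55231661/8050 ≈ 6861.1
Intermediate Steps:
p = 114816539/8050 (p = 14260 - 23539*(-1)/8050 = 14260 - 1*(-23539/8050) = 14260 + 23539/8050 = 114816539/8050 ≈ 14263.)
21124 - p = 21124 - 1*114816539/8050 = 21124 - 114816539/8050 = 55231661/8050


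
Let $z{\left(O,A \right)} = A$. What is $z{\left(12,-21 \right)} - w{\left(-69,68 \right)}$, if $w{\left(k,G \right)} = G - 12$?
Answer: $-77$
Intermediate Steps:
$w{\left(k,G \right)} = -12 + G$ ($w{\left(k,G \right)} = G - 12 = -12 + G$)
$z{\left(12,-21 \right)} - w{\left(-69,68 \right)} = -21 - \left(-12 + 68\right) = -21 - 56 = -77$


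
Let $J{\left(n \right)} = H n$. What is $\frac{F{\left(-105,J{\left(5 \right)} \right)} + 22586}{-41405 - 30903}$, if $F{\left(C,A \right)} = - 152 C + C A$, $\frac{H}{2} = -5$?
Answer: $- \frac{10949}{18077} \approx -0.60569$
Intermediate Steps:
$H = -10$ ($H = 2 \left(-5\right) = -10$)
$J{\left(n \right)} = - 10 n$
$F{\left(C,A \right)} = - 152 C + A C$
$\frac{F{\left(-105,J{\left(5 \right)} \right)} + 22586}{-41405 - 30903} = \frac{- 105 \left(-152 - 50\right) + 22586}{-41405 - 30903} = \frac{- 105 \left(-152 - 50\right) + 22586}{-72308} = \left(\left(-105\right) \left(-202\right) + 22586\right) \left(- \frac{1}{72308}\right) = \left(21210 + 22586\right) \left(- \frac{1}{72308}\right) = 43796 \left(- \frac{1}{72308}\right) = - \frac{10949}{18077}$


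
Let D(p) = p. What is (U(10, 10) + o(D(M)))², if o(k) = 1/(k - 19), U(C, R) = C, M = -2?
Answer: 43681/441 ≈ 99.050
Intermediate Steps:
o(k) = 1/(-19 + k)
(U(10, 10) + o(D(M)))² = (10 + 1/(-19 - 2))² = (10 + 1/(-21))² = (10 - 1/21)² = (209/21)² = 43681/441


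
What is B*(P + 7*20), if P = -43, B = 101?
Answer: 9797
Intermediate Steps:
B*(P + 7*20) = 101*(-43 + 7*20) = 101*(-43 + 140) = 101*97 = 9797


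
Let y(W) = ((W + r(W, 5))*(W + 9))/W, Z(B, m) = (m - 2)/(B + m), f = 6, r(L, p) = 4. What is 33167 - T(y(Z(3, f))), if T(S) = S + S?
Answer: 296803/9 ≈ 32978.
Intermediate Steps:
Z(B, m) = (-2 + m)/(B + m)
y(W) = (4 + W)*(9 + W)/W (y(W) = ((W + 4)*(W + 9))/W = ((4 + W)*(9 + W))/W = (4 + W)*(9 + W)/W)
T(S) = 2*S
33167 - T(y(Z(3, f))) = 33167 - 2*(13 + (-2 + 6)/(3 + 6) + 36/(((-2 + 6)/(3 + 6)))) = 33167 - 2*(13 + 4/9 + 36/((4/9))) = 33167 - 2*(13 + (⅑)*4 + 36/(((⅑)*4))) = 33167 - 2*(13 + 4/9 + 36/(4/9)) = 33167 - 2*(13 + 4/9 + 36*(9/4)) = 33167 - 2*(13 + 4/9 + 81) = 33167 - 2*850/9 = 33167 - 1*1700/9 = 33167 - 1700/9 = 296803/9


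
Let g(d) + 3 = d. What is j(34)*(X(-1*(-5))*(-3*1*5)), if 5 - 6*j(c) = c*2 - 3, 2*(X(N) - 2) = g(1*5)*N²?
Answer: 4050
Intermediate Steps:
g(d) = -3 + d
X(N) = 2 + N² (X(N) = 2 + ((-3 + 1*5)*N²)/2 = 2 + ((-3 + 5)*N²)/2 = 2 + (2*N²)/2 = 2 + N²)
j(c) = 4/3 - c/3 (j(c) = ⅚ - (c*2 - 3)/6 = ⅚ - (2*c - 3)/6 = ⅚ - (-3 + 2*c)/6 = ⅚ + (½ - c/3) = 4/3 - c/3)
j(34)*(X(-1*(-5))*(-3*1*5)) = (4/3 - ⅓*34)*((2 + (-1*(-5))²)*(-3*1*5)) = (4/3 - 34/3)*((2 + 5²)*(-3*5)) = -10*(2 + 25)*(-15) = -270*(-15) = -10*(-405) = 4050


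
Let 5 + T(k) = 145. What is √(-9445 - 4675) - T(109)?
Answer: -140 + 2*I*√3530 ≈ -140.0 + 118.83*I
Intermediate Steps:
T(k) = 140 (T(k) = -5 + 145 = 140)
√(-9445 - 4675) - T(109) = √(-9445 - 4675) - 1*140 = √(-14120) - 140 = 2*I*√3530 - 140 = -140 + 2*I*√3530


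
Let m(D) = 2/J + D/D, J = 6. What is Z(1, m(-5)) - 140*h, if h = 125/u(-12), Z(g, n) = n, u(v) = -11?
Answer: 52544/33 ≈ 1592.2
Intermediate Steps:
m(D) = 4/3 (m(D) = 2/6 + D/D = 2*(1/6) + 1 = 1/3 + 1 = 4/3)
h = -125/11 (h = 125/(-11) = 125*(-1/11) = -125/11 ≈ -11.364)
Z(1, m(-5)) - 140*h = 4/3 - 140*(-125/11) = 4/3 + 17500/11 = 52544/33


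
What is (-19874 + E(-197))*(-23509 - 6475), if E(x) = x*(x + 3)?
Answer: -550026496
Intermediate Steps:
E(x) = x*(3 + x)
(-19874 + E(-197))*(-23509 - 6475) = (-19874 - 197*(3 - 197))*(-23509 - 6475) = (-19874 - 197*(-194))*(-29984) = (-19874 + 38218)*(-29984) = 18344*(-29984) = -550026496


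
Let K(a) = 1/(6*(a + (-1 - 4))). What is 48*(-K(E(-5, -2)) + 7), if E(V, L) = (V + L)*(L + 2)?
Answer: 1688/5 ≈ 337.60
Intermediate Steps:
E(V, L) = (2 + L)*(L + V) (E(V, L) = (L + V)*(2 + L) = (2 + L)*(L + V))
K(a) = 1/(-30 + 6*a) (K(a) = 1/(6*(a - 5)) = 1/(6*(-5 + a)) = 1/(-30 + 6*a))
48*(-K(E(-5, -2)) + 7) = 48*(-1/(6*(-5 + ((-2)² + 2*(-2) + 2*(-5) - 2*(-5)))) + 7) = 48*(-1/(6*(-5 + (4 - 4 - 10 + 10))) + 7) = 48*(-1/(6*(-5 + 0)) + 7) = 48*(-1/(6*(-5)) + 7) = 48*(-(-1)/(6*5) + 7) = 48*(-1*(-1/30) + 7) = 48*(1/30 + 7) = 48*(211/30) = 1688/5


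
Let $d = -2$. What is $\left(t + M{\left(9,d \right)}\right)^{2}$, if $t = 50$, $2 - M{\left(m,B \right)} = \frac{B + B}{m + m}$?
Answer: $\frac{220900}{81} \approx 2727.2$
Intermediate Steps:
$M{\left(m,B \right)} = 2 - \frac{B}{m}$ ($M{\left(m,B \right)} = 2 - \frac{B + B}{m + m} = 2 - \frac{2 B}{2 m} = 2 - 2 B \frac{1}{2 m} = 2 - \frac{B}{m}$)
$\left(t + M{\left(9,d \right)}\right)^{2} = \left(50 + \left(2 - - \frac{2}{9}\right)\right)^{2} = \left(50 + \left(2 - \left(-2\right) \frac{1}{9}\right)\right)^{2} = \left(50 + \left(2 + \frac{2}{9}\right)\right)^{2} = \left(50 + \frac{20}{9}\right)^{2} = \left(\frac{470}{9}\right)^{2} = \frac{220900}{81}$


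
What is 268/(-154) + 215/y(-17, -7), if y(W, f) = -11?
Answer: -149/7 ≈ -21.286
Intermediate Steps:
268/(-154) + 215/y(-17, -7) = 268/(-154) + 215/(-11) = 268*(-1/154) + 215*(-1/11) = -134/77 - 215/11 = -149/7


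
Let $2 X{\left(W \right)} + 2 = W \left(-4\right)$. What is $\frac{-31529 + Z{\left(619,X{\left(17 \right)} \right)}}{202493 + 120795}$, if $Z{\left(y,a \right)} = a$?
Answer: $- \frac{7891}{80822} \approx -0.097634$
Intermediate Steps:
$X{\left(W \right)} = -1 - 2 W$ ($X{\left(W \right)} = -1 + \frac{W \left(-4\right)}{2} = -1 + \frac{\left(-4\right) W}{2} = -1 - 2 W$)
$\frac{-31529 + Z{\left(619,X{\left(17 \right)} \right)}}{202493 + 120795} = \frac{-31529 - 35}{202493 + 120795} = \frac{-31529 - 35}{323288} = \left(-31529 - 35\right) \frac{1}{323288} = \left(-31564\right) \frac{1}{323288} = - \frac{7891}{80822}$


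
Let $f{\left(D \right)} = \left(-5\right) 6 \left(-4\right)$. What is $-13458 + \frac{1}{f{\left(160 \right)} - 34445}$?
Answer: $- \frac{461945851}{34325} \approx -13458.0$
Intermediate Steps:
$f{\left(D \right)} = 120$ ($f{\left(D \right)} = \left(-30\right) \left(-4\right) = 120$)
$-13458 + \frac{1}{f{\left(160 \right)} - 34445} = -13458 + \frac{1}{120 - 34445} = -13458 + \frac{1}{-34325} = -13458 - \frac{1}{34325} = - \frac{461945851}{34325}$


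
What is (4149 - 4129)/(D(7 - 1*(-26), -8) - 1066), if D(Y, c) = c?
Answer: -10/537 ≈ -0.018622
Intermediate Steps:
(4149 - 4129)/(D(7 - 1*(-26), -8) - 1066) = (4149 - 4129)/(-8 - 1066) = 20/(-1074) = 20*(-1/1074) = -10/537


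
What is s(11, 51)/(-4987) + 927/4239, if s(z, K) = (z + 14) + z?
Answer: 496705/2348877 ≈ 0.21146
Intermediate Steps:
s(z, K) = 14 + 2*z (s(z, K) = (14 + z) + z = 14 + 2*z)
s(11, 51)/(-4987) + 927/4239 = (14 + 2*11)/(-4987) + 927/4239 = (14 + 22)*(-1/4987) + 927*(1/4239) = 36*(-1/4987) + 103/471 = -36/4987 + 103/471 = 496705/2348877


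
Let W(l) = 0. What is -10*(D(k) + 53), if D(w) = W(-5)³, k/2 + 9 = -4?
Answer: -530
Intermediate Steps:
k = -26 (k = -18 + 2*(-4) = -18 - 8 = -26)
D(w) = 0 (D(w) = 0³ = 0)
-10*(D(k) + 53) = -10*(0 + 53) = -10*53 = -530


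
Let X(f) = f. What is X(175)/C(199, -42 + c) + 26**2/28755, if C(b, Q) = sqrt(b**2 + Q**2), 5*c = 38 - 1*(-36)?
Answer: 676/28755 + 875*sqrt(1008521)/1008521 ≈ 0.89480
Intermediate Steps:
c = 74/5 (c = (38 - 1*(-36))/5 = (38 + 36)/5 = (1/5)*74 = 74/5 ≈ 14.800)
C(b, Q) = sqrt(Q**2 + b**2)
X(175)/C(199, -42 + c) + 26**2/28755 = 175/(sqrt((-42 + 74/5)**2 + 199**2)) + 26**2/28755 = 175/(sqrt((-136/5)**2 + 39601)) + 676*(1/28755) = 175/(sqrt(18496/25 + 39601)) + 676/28755 = 175/(sqrt(1008521/25)) + 676/28755 = 175/((sqrt(1008521)/5)) + 676/28755 = 175*(5*sqrt(1008521)/1008521) + 676/28755 = 875*sqrt(1008521)/1008521 + 676/28755 = 676/28755 + 875*sqrt(1008521)/1008521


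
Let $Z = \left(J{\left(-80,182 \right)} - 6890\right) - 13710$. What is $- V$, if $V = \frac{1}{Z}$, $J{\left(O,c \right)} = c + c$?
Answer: $\frac{1}{20236} \approx 4.9417 \cdot 10^{-5}$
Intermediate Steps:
$J{\left(O,c \right)} = 2 c$
$Z = -20236$ ($Z = \left(2 \cdot 182 - 6890\right) - 13710 = \left(364 - 6890\right) - 13710 = -6526 - 13710 = -20236$)
$V = - \frac{1}{20236}$ ($V = \frac{1}{-20236} = - \frac{1}{20236} \approx -4.9417 \cdot 10^{-5}$)
$- V = \left(-1\right) \left(- \frac{1}{20236}\right) = \frac{1}{20236}$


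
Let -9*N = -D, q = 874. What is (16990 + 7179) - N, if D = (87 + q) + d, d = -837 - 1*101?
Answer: 217498/9 ≈ 24166.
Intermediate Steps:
d = -938 (d = -837 - 101 = -938)
D = 23 (D = (87 + 874) - 938 = 961 - 938 = 23)
N = 23/9 (N = -(-1)*23/9 = -⅑*(-23) = 23/9 ≈ 2.5556)
(16990 + 7179) - N = (16990 + 7179) - 1*23/9 = 24169 - 23/9 = 217498/9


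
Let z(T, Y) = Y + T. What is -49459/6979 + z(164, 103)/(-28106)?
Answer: -1391958047/196151774 ≈ -7.0963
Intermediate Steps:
z(T, Y) = T + Y
-49459/6979 + z(164, 103)/(-28106) = -49459/6979 + (164 + 103)/(-28106) = -49459*1/6979 + 267*(-1/28106) = -49459/6979 - 267/28106 = -1391958047/196151774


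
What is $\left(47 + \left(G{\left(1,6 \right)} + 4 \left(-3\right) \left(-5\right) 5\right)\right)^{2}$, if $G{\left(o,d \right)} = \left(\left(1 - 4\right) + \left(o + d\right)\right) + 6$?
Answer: $127449$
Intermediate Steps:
$G{\left(o,d \right)} = 3 + d + o$ ($G{\left(o,d \right)} = \left(-3 + \left(d + o\right)\right) + 6 = \left(-3 + d + o\right) + 6 = 3 + d + o$)
$\left(47 + \left(G{\left(1,6 \right)} + 4 \left(-3\right) \left(-5\right) 5\right)\right)^{2} = \left(47 + \left(\left(3 + 6 + 1\right) + 4 \left(-3\right) \left(-5\right) 5\right)\right)^{2} = \left(47 + \left(10 + \left(-12\right) \left(-5\right) 5\right)\right)^{2} = \left(47 + \left(10 + 60 \cdot 5\right)\right)^{2} = \left(47 + \left(10 + 300\right)\right)^{2} = \left(47 + 310\right)^{2} = 357^{2} = 127449$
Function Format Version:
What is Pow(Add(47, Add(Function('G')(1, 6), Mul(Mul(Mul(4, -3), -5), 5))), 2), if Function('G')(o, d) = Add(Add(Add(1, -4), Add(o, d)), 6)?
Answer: 127449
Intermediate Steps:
Function('G')(o, d) = Add(3, d, o) (Function('G')(o, d) = Add(Add(-3, Add(d, o)), 6) = Add(Add(-3, d, o), 6) = Add(3, d, o))
Pow(Add(47, Add(Function('G')(1, 6), Mul(Mul(Mul(4, -3), -5), 5))), 2) = Pow(Add(47, Add(Add(3, 6, 1), Mul(Mul(Mul(4, -3), -5), 5))), 2) = Pow(Add(47, Add(10, Mul(Mul(-12, -5), 5))), 2) = Pow(Add(47, Add(10, Mul(60, 5))), 2) = Pow(Add(47, Add(10, 300)), 2) = Pow(Add(47, 310), 2) = Pow(357, 2) = 127449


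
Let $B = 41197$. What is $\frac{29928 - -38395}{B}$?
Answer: $\frac{68323}{41197} \approx 1.6584$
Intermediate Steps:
$\frac{29928 - -38395}{B} = \frac{29928 - -38395}{41197} = \left(29928 + 38395\right) \frac{1}{41197} = 68323 \cdot \frac{1}{41197} = \frac{68323}{41197}$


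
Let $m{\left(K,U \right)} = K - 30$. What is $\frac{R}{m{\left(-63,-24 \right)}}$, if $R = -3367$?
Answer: $\frac{3367}{93} \approx 36.204$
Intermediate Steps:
$m{\left(K,U \right)} = -30 + K$
$\frac{R}{m{\left(-63,-24 \right)}} = - \frac{3367}{-30 - 63} = - \frac{3367}{-93} = \left(-3367\right) \left(- \frac{1}{93}\right) = \frac{3367}{93}$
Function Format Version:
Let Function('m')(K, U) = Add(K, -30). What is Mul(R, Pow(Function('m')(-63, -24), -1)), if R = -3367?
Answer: Rational(3367, 93) ≈ 36.204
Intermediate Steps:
Function('m')(K, U) = Add(-30, K)
Mul(R, Pow(Function('m')(-63, -24), -1)) = Mul(-3367, Pow(Add(-30, -63), -1)) = Mul(-3367, Pow(-93, -1)) = Mul(-3367, Rational(-1, 93)) = Rational(3367, 93)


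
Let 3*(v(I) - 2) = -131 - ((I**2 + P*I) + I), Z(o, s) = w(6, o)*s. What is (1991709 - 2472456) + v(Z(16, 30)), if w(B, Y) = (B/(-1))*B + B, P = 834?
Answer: -1500866/3 ≈ -5.0029e+5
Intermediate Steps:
w(B, Y) = B - B**2 (w(B, Y) = (B*(-1))*B + B = (-B)*B + B = -B**2 + B = B - B**2)
Z(o, s) = -30*s (Z(o, s) = (6*(1 - 1*6))*s = (6*(1 - 6))*s = (6*(-5))*s = -30*s)
v(I) = -125/3 - 835*I/3 - I**2/3 (v(I) = 2 + (-131 - ((I**2 + 834*I) + I))/3 = 2 + (-131 - (I**2 + 835*I))/3 = 2 + (-131 + (-I**2 - 835*I))/3 = 2 + (-131 - I**2 - 835*I)/3 = 2 + (-131/3 - 835*I/3 - I**2/3) = -125/3 - 835*I/3 - I**2/3)
(1991709 - 2472456) + v(Z(16, 30)) = (1991709 - 2472456) + (-125/3 - (-8350)*30 - (-30*30)**2/3) = -480747 + (-125/3 - 835/3*(-900) - 1/3*(-900)**2) = -480747 + (-125/3 + 250500 - 1/3*810000) = -480747 + (-125/3 + 250500 - 270000) = -480747 - 58625/3 = -1500866/3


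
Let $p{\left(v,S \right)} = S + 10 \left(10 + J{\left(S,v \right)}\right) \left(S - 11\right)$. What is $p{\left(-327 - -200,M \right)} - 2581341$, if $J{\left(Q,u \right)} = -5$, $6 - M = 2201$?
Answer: $-2693836$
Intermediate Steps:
$M = -2195$ ($M = 6 - 2201 = -2195$)
$p{\left(v,S \right)} = -550 + 51 S$ ($p{\left(v,S \right)} = S + 10 \left(10 - 5\right) \left(S - 11\right) = S + 10 \cdot 5 \left(-11 + S\right) = S + 10 \left(-55 + 5 S\right) = S + \left(-550 + 50 S\right) = -550 + 51 S$)
$p{\left(-327 - -200,M \right)} - 2581341 = \left(-550 + 51 \left(-2195\right)\right) - 2581341 = \left(-550 - 111945\right) - 2581341 = -112495 - 2581341 = -2693836$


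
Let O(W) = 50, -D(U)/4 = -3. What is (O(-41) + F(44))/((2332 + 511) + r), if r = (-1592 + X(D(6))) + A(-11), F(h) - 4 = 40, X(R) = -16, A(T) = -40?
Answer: 94/1195 ≈ 0.078661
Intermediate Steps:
D(U) = 12 (D(U) = -4*(-3) = 12)
F(h) = 44 (F(h) = 4 + 40 = 44)
r = -1648 (r = (-1592 - 16) - 40 = -1608 - 40 = -1648)
(O(-41) + F(44))/((2332 + 511) + r) = (50 + 44)/((2332 + 511) - 1648) = 94/(2843 - 1648) = 94/1195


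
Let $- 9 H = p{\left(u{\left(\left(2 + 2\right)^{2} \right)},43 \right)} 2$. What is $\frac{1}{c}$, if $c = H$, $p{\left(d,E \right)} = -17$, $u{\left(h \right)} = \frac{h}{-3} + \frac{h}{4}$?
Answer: $\frac{9}{34} \approx 0.26471$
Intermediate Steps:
$u{\left(h \right)} = - \frac{h}{12}$ ($u{\left(h \right)} = h \left(- \frac{1}{3}\right) + h \frac{1}{4} = - \frac{h}{3} + \frac{h}{4} = - \frac{h}{12}$)
$H = \frac{34}{9}$ ($H = - \frac{\left(-17\right) 2}{9} = \left(- \frac{1}{9}\right) \left(-34\right) = \frac{34}{9} \approx 3.7778$)
$c = \frac{34}{9} \approx 3.7778$
$\frac{1}{c} = \frac{1}{\frac{34}{9}} = \frac{9}{34}$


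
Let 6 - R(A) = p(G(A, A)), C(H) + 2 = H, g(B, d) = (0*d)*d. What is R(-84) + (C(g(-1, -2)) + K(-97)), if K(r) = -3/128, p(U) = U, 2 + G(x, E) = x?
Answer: 11517/128 ≈ 89.977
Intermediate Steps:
G(x, E) = -2 + x
g(B, d) = 0 (g(B, d) = 0*d = 0)
C(H) = -2 + H
K(r) = -3/128 (K(r) = -3*1/128 = -3/128)
R(A) = 8 - A (R(A) = 6 - (-2 + A) = 6 + (2 - A) = 8 - A)
R(-84) + (C(g(-1, -2)) + K(-97)) = (8 - 1*(-84)) + ((-2 + 0) - 3/128) = (8 + 84) + (-2 - 3/128) = 92 - 259/128 = 11517/128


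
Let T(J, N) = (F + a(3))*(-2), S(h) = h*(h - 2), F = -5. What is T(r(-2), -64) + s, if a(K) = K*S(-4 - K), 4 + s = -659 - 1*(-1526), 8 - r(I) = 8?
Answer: 495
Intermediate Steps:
r(I) = 0 (r(I) = 8 - 1*8 = 8 - 8 = 0)
S(h) = h*(-2 + h)
s = 863 (s = -4 + (-659 - 1*(-1526)) = -4 + (-659 + 1526) = -4 + 867 = 863)
a(K) = K*(-6 - K)*(-4 - K) (a(K) = K*((-4 - K)*(-2 + (-4 - K))) = K*((-4 - K)*(-6 - K)) = K*((-6 - K)*(-4 - K)) = K*(-6 - K)*(-4 - K))
T(J, N) = -368 (T(J, N) = (-5 + 3*(4 + 3)*(6 + 3))*(-2) = (-5 + 3*7*9)*(-2) = (-5 + 189)*(-2) = 184*(-2) = -368)
T(r(-2), -64) + s = -368 + 863 = 495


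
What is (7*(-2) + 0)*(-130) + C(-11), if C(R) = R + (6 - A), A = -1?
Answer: 1816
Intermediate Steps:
C(R) = 7 + R (C(R) = R + (6 - 1*(-1)) = R + (6 + 1) = R + 7 = 7 + R)
(7*(-2) + 0)*(-130) + C(-11) = (7*(-2) + 0)*(-130) + (7 - 11) = (-14 + 0)*(-130) - 4 = -14*(-130) - 4 = 1820 - 4 = 1816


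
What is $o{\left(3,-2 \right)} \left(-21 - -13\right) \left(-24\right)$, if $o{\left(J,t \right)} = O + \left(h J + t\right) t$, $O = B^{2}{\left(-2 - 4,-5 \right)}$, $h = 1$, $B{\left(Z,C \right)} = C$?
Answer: $4416$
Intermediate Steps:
$O = 25$ ($O = \left(-5\right)^{2} = 25$)
$o{\left(J,t \right)} = 25 + t \left(J + t\right)$ ($o{\left(J,t \right)} = 25 + \left(1 J + t\right) t = 25 + \left(J + t\right) t = 25 + t \left(J + t\right)$)
$o{\left(3,-2 \right)} \left(-21 - -13\right) \left(-24\right) = \left(25 + \left(-2\right)^{2} + 3 \left(-2\right)\right) \left(-21 - -13\right) \left(-24\right) = \left(25 + 4 - 6\right) \left(-21 + 13\right) \left(-24\right) = 23 \left(-8\right) \left(-24\right) = \left(-184\right) \left(-24\right) = 4416$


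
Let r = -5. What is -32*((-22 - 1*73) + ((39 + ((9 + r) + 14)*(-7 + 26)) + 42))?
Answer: -10496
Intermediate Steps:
-32*((-22 - 1*73) + ((39 + ((9 + r) + 14)*(-7 + 26)) + 42)) = -32*((-22 - 1*73) + ((39 + ((9 - 5) + 14)*(-7 + 26)) + 42)) = -32*((-22 - 73) + ((39 + (4 + 14)*19) + 42)) = -32*(-95 + ((39 + 18*19) + 42)) = -32*(-95 + ((39 + 342) + 42)) = -32*(-95 + (381 + 42)) = -32*(-95 + 423) = -32*328 = -10496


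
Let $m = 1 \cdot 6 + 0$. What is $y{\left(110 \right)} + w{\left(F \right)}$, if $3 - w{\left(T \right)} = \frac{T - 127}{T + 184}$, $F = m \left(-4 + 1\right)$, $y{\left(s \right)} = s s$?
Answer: $\frac{2009243}{166} \approx 12104.0$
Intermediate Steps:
$m = 6$ ($m = 6 + 0 = 6$)
$y{\left(s \right)} = s^{2}$
$F = -18$ ($F = 6 \left(-4 + 1\right) = 6 \left(-3\right) = -18$)
$w{\left(T \right)} = 3 - \frac{-127 + T}{184 + T}$ ($w{\left(T \right)} = 3 - \frac{T - 127}{T + 184} = 3 - \frac{-127 + T}{184 + T}$)
$y{\left(110 \right)} + w{\left(F \right)} = 110^{2} + \frac{679 + 2 \left(-18\right)}{184 - 18} = 12100 + \frac{679 - 36}{166} = 12100 + \frac{1}{166} \cdot 643 = 12100 + \frac{643}{166} = \frac{2009243}{166}$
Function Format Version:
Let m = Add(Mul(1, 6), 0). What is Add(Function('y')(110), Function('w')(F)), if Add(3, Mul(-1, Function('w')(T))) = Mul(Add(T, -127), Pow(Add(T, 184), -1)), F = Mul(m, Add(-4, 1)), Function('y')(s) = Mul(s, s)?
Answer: Rational(2009243, 166) ≈ 12104.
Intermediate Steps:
m = 6 (m = Add(6, 0) = 6)
Function('y')(s) = Pow(s, 2)
F = -18 (F = Mul(6, Add(-4, 1)) = Mul(6, -3) = -18)
Function('w')(T) = Add(3, Mul(-1, Pow(Add(184, T), -1), Add(-127, T))) (Function('w')(T) = Add(3, Mul(-1, Mul(Add(T, -127), Pow(Add(T, 184), -1)))) = Add(3, Mul(-1, Mul(Add(-127, T), Pow(Add(184, T), -1)))) = Add(3, Mul(-1, Mul(Pow(Add(184, T), -1), Add(-127, T)))) = Add(3, Mul(-1, Pow(Add(184, T), -1), Add(-127, T))))
Add(Function('y')(110), Function('w')(F)) = Add(Pow(110, 2), Mul(Pow(Add(184, -18), -1), Add(679, Mul(2, -18)))) = Add(12100, Mul(Pow(166, -1), Add(679, -36))) = Add(12100, Mul(Rational(1, 166), 643)) = Add(12100, Rational(643, 166)) = Rational(2009243, 166)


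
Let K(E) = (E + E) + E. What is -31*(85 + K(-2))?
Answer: -2449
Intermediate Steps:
K(E) = 3*E (K(E) = 2*E + E = 3*E)
-31*(85 + K(-2)) = -31*(85 + 3*(-2)) = -31*(85 - 6) = -31*79 = -2449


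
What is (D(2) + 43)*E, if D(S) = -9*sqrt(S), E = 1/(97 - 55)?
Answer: 43/42 - 3*sqrt(2)/14 ≈ 0.72076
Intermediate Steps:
E = 1/42 ≈ 0.023810
(D(2) + 43)*E = (-9*sqrt(2) + 43)*(1/42) = (43 - 9*sqrt(2))*(1/42) = 43/42 - 3*sqrt(2)/14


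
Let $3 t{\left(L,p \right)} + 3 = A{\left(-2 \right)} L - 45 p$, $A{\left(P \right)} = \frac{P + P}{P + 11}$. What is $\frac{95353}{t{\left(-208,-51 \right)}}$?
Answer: $\frac{2574531}{21460} \approx 119.97$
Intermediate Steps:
$A{\left(P \right)} = \frac{2 P}{11 + P}$
$t{\left(L,p \right)} = -1 - 15 p - \frac{4 L}{27}$ ($t{\left(L,p \right)} = -1 + \frac{2 \left(-2\right) \frac{1}{11 - 2} L - 45 p}{3} = -1 + \frac{2 \left(-2\right) \frac{1}{9} L - 45 p}{3} = -1 + \frac{- \frac{4 L}{9} - 45 p}{3} = -1 + \frac{- 45 p - \frac{4 L}{9}}{3} = -1 - \left(15 p + \frac{4 L}{27}\right) = -1 - 15 p - \frac{4 L}{27}$)
$\frac{95353}{t{\left(-208,-51 \right)}} = \frac{95353}{-1 - -765 - - \frac{832}{27}} = \frac{95353}{-1 + 765 + \frac{832}{27}} = \frac{95353}{\frac{21460}{27}} = 95353 \cdot \frac{27}{21460} = \frac{2574531}{21460}$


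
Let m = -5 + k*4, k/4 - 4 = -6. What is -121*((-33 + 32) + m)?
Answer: 4598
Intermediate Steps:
k = -8 (k = 16 + 4*(-6) = 16 - 24 = -8)
m = -37 (m = -5 - 8*4 = -5 - 32 = -37)
-121*((-33 + 32) + m) = -121*((-33 + 32) - 37) = -121*(-1 - 37) = -121*(-38) = 4598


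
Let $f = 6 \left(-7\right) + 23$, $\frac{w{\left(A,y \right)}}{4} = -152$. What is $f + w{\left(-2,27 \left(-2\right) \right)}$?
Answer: $-627$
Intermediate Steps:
$w{\left(A,y \right)} = -608$ ($w{\left(A,y \right)} = 4 \left(-152\right) = -608$)
$f = -19$ ($f = -42 + 23 = -19$)
$f + w{\left(-2,27 \left(-2\right) \right)} = -19 - 608 = -627$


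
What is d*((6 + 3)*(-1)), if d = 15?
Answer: -135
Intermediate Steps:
d*((6 + 3)*(-1)) = 15*((6 + 3)*(-1)) = 15*(9*(-1)) = 15*(-9) = -135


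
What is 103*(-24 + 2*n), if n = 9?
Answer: -618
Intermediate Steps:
103*(-24 + 2*n) = 103*(-24 + 2*9) = 103*(-24 + 18) = 103*(-6) = -618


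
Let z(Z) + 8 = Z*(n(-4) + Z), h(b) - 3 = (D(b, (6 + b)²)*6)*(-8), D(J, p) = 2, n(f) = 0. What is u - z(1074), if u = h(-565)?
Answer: -1153561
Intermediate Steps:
h(b) = -93 (h(b) = 3 + (2*6)*(-8) = 3 + 12*(-8) = 3 - 96 = -93)
u = -93
z(Z) = -8 + Z² (z(Z) = -8 + Z*(0 + Z) = -8 + Z*Z = -8 + Z²)
u - z(1074) = -93 - (-8 + 1074²) = -93 - (-8 + 1153476) = -93 - 1*1153468 = -93 - 1153468 = -1153561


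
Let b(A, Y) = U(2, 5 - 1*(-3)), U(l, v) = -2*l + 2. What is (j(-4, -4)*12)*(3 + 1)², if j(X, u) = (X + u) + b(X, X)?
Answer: -1920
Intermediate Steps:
U(l, v) = 2 - 2*l
b(A, Y) = -2 (b(A, Y) = 2 - 2*2 = 2 - 4 = -2)
j(X, u) = -2 + X + u (j(X, u) = (X + u) - 2 = -2 + X + u)
(j(-4, -4)*12)*(3 + 1)² = ((-2 - 4 - 4)*12)*(3 + 1)² = -10*12*4² = -120*16 = -1920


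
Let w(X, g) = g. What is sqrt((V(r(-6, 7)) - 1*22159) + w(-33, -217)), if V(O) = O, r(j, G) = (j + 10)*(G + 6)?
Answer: 2*I*sqrt(5581) ≈ 149.41*I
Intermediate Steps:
r(j, G) = (6 + G)*(10 + j) (r(j, G) = (10 + j)*(6 + G) = (6 + G)*(10 + j))
sqrt((V(r(-6, 7)) - 1*22159) + w(-33, -217)) = sqrt(((60 + 6*(-6) + 10*7 + 7*(-6)) - 1*22159) - 217) = sqrt(((60 - 36 + 70 - 42) - 22159) - 217) = sqrt((52 - 22159) - 217) = sqrt(-22107 - 217) = sqrt(-22324) = 2*I*sqrt(5581)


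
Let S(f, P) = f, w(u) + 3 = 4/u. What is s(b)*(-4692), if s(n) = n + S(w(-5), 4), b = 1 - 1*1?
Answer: 89148/5 ≈ 17830.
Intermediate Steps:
w(u) = -3 + 4/u
b = 0 (b = 1 - 1 = 0)
s(n) = -19/5 + n (s(n) = n + (-3 + 4/(-5)) = n + (-3 + 4*(-⅕)) = n + (-3 - ⅘) = n - 19/5 = -19/5 + n)
s(b)*(-4692) = (-19/5 + 0)*(-4692) = -19/5*(-4692) = 89148/5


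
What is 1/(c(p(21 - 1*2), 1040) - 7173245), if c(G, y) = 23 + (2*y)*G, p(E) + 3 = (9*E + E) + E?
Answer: -1/6744742 ≈ -1.4826e-7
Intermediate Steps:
p(E) = -3 + 11*E (p(E) = -3 + ((9*E + E) + E) = -3 + (10*E + E) = -3 + 11*E)
c(G, y) = 23 + 2*G*y
1/(c(p(21 - 1*2), 1040) - 7173245) = 1/((23 + 2*(-3 + 11*(21 - 1*2))*1040) - 7173245) = 1/((23 + 2*(-3 + 11*(21 - 2))*1040) - 7173245) = 1/((23 + 2*(-3 + 11*19)*1040) - 7173245) = 1/((23 + 2*(-3 + 209)*1040) - 7173245) = 1/((23 + 2*206*1040) - 7173245) = 1/((23 + 428480) - 7173245) = 1/(428503 - 7173245) = 1/(-6744742) = -1/6744742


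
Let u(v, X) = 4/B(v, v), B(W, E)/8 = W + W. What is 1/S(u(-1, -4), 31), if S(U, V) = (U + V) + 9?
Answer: 4/159 ≈ 0.025157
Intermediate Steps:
B(W, E) = 16*W (B(W, E) = 8*(W + W) = 8*(2*W) = 16*W)
u(v, X) = 1/(4*v) (u(v, X) = 4/((16*v)) = 4*(1/(16*v)) = 1/(4*v))
S(U, V) = 9 + U + V
1/S(u(-1, -4), 31) = 1/(9 + (¼)/(-1) + 31) = 1/(9 + (¼)*(-1) + 31) = 1/(9 - ¼ + 31) = 1/(159/4) = 4/159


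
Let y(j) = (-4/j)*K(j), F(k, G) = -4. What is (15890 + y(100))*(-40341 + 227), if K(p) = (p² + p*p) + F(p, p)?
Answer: -15133166956/25 ≈ -6.0533e+8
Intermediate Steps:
K(p) = -4 + 2*p² (K(p) = (p² + p*p) - 4 = (p² + p²) - 4 = 2*p² - 4 = -4 + 2*p²)
y(j) = -4*(-4 + 2*j²)/j (y(j) = (-4/j)*(-4 + 2*j²) = -4*(-4 + 2*j²)/j)
(15890 + y(100))*(-40341 + 227) = (15890 + (-8*100 + 16/100))*(-40341 + 227) = (15890 + (-800 + 16*(1/100)))*(-40114) = (15890 + (-800 + 4/25))*(-40114) = (15890 - 19996/25)*(-40114) = (377254/25)*(-40114) = -15133166956/25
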